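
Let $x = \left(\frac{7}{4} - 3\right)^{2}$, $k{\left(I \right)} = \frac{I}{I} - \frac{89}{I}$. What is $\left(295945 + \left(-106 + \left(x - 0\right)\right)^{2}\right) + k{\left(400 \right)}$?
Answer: $\frac{1963859001}{6400} \approx 3.0685 \cdot 10^{5}$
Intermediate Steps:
$k{\left(I \right)} = 1 - \frac{89}{I}$
$x = \frac{25}{16}$ ($x = \left(7 \cdot \frac{1}{4} - 3\right)^{2} = \left(\frac{7}{4} - 3\right)^{2} = \left(- \frac{5}{4}\right)^{2} = \frac{25}{16} \approx 1.5625$)
$\left(295945 + \left(-106 + \left(x - 0\right)\right)^{2}\right) + k{\left(400 \right)} = \left(295945 + \left(-106 + \left(\frac{25}{16} - 0\right)\right)^{2}\right) + \frac{-89 + 400}{400} = \left(295945 + \left(-106 + \left(\frac{25}{16} + 0\right)\right)^{2}\right) + \frac{1}{400} \cdot 311 = \left(295945 + \left(-106 + \frac{25}{16}\right)^{2}\right) + \frac{311}{400} = \left(295945 + \left(- \frac{1671}{16}\right)^{2}\right) + \frac{311}{400} = \left(295945 + \frac{2792241}{256}\right) + \frac{311}{400} = \frac{78554161}{256} + \frac{311}{400} = \frac{1963859001}{6400}$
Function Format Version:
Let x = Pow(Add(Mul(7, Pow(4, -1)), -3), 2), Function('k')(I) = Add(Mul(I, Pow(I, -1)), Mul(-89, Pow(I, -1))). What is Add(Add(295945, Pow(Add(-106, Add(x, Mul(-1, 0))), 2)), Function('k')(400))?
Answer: Rational(1963859001, 6400) ≈ 3.0685e+5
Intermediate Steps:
Function('k')(I) = Add(1, Mul(-89, Pow(I, -1)))
x = Rational(25, 16) (x = Pow(Add(Mul(7, Rational(1, 4)), -3), 2) = Pow(Add(Rational(7, 4), -3), 2) = Pow(Rational(-5, 4), 2) = Rational(25, 16) ≈ 1.5625)
Add(Add(295945, Pow(Add(-106, Add(x, Mul(-1, 0))), 2)), Function('k')(400)) = Add(Add(295945, Pow(Add(-106, Add(Rational(25, 16), Mul(-1, 0))), 2)), Mul(Pow(400, -1), Add(-89, 400))) = Add(Add(295945, Pow(Add(-106, Add(Rational(25, 16), 0)), 2)), Mul(Rational(1, 400), 311)) = Add(Add(295945, Pow(Add(-106, Rational(25, 16)), 2)), Rational(311, 400)) = Add(Add(295945, Pow(Rational(-1671, 16), 2)), Rational(311, 400)) = Add(Add(295945, Rational(2792241, 256)), Rational(311, 400)) = Add(Rational(78554161, 256), Rational(311, 400)) = Rational(1963859001, 6400)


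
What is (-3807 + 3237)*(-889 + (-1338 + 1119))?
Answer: 631560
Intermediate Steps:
(-3807 + 3237)*(-889 + (-1338 + 1119)) = -570*(-889 - 219) = -570*(-1108) = 631560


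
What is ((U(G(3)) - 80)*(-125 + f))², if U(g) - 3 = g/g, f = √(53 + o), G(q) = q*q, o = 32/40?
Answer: 452803744/5 - 288800*√1345 ≈ 7.9969e+7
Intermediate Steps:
o = ⅘ (o = 32*(1/40) = ⅘ ≈ 0.80000)
G(q) = q²
f = √1345/5 (f = √(53 + ⅘) = √(269/5) = √1345/5 ≈ 7.3348)
U(g) = 4 (U(g) = 3 + g/g = 3 + 1 = 4)
((U(G(3)) - 80)*(-125 + f))² = ((4 - 80)*(-125 + √1345/5))² = (-76*(-125 + √1345/5))² = (9500 - 76*√1345/5)²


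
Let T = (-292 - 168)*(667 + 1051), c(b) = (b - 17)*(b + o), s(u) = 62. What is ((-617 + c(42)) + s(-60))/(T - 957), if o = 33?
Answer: -1320/791237 ≈ -0.0016683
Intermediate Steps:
c(b) = (-17 + b)*(33 + b) (c(b) = (b - 17)*(b + 33) = (-17 + b)*(33 + b))
T = -790280 (T = -460*1718 = -790280)
((-617 + c(42)) + s(-60))/(T - 957) = ((-617 + (-561 + 42² + 16*42)) + 62)/(-790280 - 957) = ((-617 + (-561 + 1764 + 672)) + 62)/(-791237) = ((-617 + 1875) + 62)*(-1/791237) = (1258 + 62)*(-1/791237) = 1320*(-1/791237) = -1320/791237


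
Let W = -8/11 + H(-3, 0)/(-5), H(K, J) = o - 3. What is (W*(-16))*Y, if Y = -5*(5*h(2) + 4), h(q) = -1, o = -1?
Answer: -64/11 ≈ -5.8182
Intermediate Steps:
H(K, J) = -4 (H(K, J) = -1 - 3 = -4)
W = 4/55 (W = -8/11 - 4/(-5) = -8*1/11 - 4*(-1/5) = -8/11 + 4/5 = 4/55 ≈ 0.072727)
Y = 5 (Y = -5*(5*(-1) + 4) = -5*(-5 + 4) = -5*(-1) = 5)
(W*(-16))*Y = ((4/55)*(-16))*5 = -64/55*5 = -64/11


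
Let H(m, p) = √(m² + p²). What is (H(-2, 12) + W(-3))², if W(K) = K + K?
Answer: 184 - 24*√37 ≈ 38.014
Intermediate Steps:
W(K) = 2*K
(H(-2, 12) + W(-3))² = (√((-2)² + 12²) + 2*(-3))² = (√(4 + 144) - 6)² = (√148 - 6)² = (2*√37 - 6)² = (-6 + 2*√37)²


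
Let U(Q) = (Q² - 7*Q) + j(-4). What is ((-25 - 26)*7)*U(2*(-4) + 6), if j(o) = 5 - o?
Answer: -9639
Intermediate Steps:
U(Q) = 9 + Q² - 7*Q (U(Q) = (Q² - 7*Q) + (5 - 1*(-4)) = (Q² - 7*Q) + (5 + 4) = (Q² - 7*Q) + 9 = 9 + Q² - 7*Q)
((-25 - 26)*7)*U(2*(-4) + 6) = ((-25 - 26)*7)*(9 + (2*(-4) + 6)² - 7*(2*(-4) + 6)) = (-51*7)*(9 + (-8 + 6)² - 7*(-8 + 6)) = -357*(9 + (-2)² - 7*(-2)) = -357*(9 + 4 + 14) = -357*27 = -9639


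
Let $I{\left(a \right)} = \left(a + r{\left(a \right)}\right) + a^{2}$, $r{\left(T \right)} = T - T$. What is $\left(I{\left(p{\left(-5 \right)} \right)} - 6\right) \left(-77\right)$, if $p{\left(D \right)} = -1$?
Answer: $462$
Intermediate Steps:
$r{\left(T \right)} = 0$
$I{\left(a \right)} = a + a^{2}$ ($I{\left(a \right)} = \left(a + 0\right) + a^{2} = a + a^{2}$)
$\left(I{\left(p{\left(-5 \right)} \right)} - 6\right) \left(-77\right) = \left(- (1 - 1) - 6\right) \left(-77\right) = \left(\left(-1\right) 0 - 6\right) \left(-77\right) = \left(0 - 6\right) \left(-77\right) = \left(-6\right) \left(-77\right) = 462$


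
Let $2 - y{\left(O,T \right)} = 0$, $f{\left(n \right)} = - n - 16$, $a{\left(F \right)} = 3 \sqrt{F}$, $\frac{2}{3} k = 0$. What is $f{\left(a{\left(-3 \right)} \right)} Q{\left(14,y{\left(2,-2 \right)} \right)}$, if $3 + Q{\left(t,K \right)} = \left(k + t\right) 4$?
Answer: $-848 - 159 i \sqrt{3} \approx -848.0 - 275.4 i$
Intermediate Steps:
$k = 0$ ($k = \frac{3}{2} \cdot 0 = 0$)
$f{\left(n \right)} = -16 - n$
$y{\left(O,T \right)} = 2$ ($y{\left(O,T \right)} = 2 - 0 = 2 + 0 = 2$)
$Q{\left(t,K \right)} = -3 + 4 t$ ($Q{\left(t,K \right)} = -3 + \left(0 + t\right) 4 = -3 + t 4 = -3 + 4 t$)
$f{\left(a{\left(-3 \right)} \right)} Q{\left(14,y{\left(2,-2 \right)} \right)} = \left(-16 - 3 \sqrt{-3}\right) \left(-3 + 4 \cdot 14\right) = \left(-16 - 3 i \sqrt{3}\right) \left(-3 + 56\right) = \left(-16 - 3 i \sqrt{3}\right) 53 = -848 - 159 i \sqrt{3}$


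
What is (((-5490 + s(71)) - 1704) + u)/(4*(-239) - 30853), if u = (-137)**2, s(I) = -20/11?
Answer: -1845/5071 ≈ -0.36383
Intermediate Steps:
s(I) = -20/11 (s(I) = -20*1/11 = -20/11)
u = 18769
(((-5490 + s(71)) - 1704) + u)/(4*(-239) - 30853) = (((-5490 - 20/11) - 1704) + 18769)/(4*(-239) - 30853) = ((-60410/11 - 1704) + 18769)/(-956 - 30853) = (-79154/11 + 18769)/(-31809) = (127305/11)*(-1/31809) = -1845/5071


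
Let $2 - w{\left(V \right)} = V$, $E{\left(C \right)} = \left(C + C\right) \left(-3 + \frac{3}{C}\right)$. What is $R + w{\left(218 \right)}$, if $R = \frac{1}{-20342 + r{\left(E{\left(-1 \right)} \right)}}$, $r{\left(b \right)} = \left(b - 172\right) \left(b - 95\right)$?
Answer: $- \frac{1525393}{7062} \approx -216.0$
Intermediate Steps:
$E{\left(C \right)} = 2 C \left(-3 + \frac{3}{C}\right)$
$r{\left(b \right)} = \left(-172 + b\right) \left(-95 + b\right)$
$w{\left(V \right)} = 2 - V$
$R = - \frac{1}{7062}$ ($R = \frac{1}{-20342 + \left(16340 + \left(6 - -6\right)^{2} - 267 \left(6 - -6\right)\right)} = \frac{1}{-20342 + \left(16340 + \left(6 + 6\right)^{2} - 267 \left(6 + 6\right)\right)} = \frac{1}{-20342 + \left(16340 + 12^{2} - 3204\right)} = \frac{1}{-20342 + \left(16340 + 144 - 3204\right)} = \frac{1}{-20342 + 13280} = \frac{1}{-7062} = - \frac{1}{7062} \approx -0.0001416$)
$R + w{\left(218 \right)} = - \frac{1}{7062} + \left(2 - 218\right) = - \frac{1}{7062} - 216 = - \frac{1525393}{7062}$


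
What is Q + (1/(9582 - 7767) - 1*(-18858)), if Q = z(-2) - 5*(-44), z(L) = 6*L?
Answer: 34604791/1815 ≈ 19066.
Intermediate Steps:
Q = 208 (Q = 6*(-2) - 5*(-44) = -12 + 220 = 208)
Q + (1/(9582 - 7767) - 1*(-18858)) = 208 + (1/(9582 - 7767) - 1*(-18858)) = 208 + (1/1815 + 18858) = 208 + 34227271/1815 = 34604791/1815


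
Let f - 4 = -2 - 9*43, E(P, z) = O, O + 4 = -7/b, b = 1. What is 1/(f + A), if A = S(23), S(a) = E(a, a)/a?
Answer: -23/8866 ≈ -0.0025942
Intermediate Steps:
O = -11 (O = -4 - 7/1 = -4 - 7*1 = -4 - 7 = -11)
E(P, z) = -11
S(a) = -11/a
A = -11/23 ≈ -0.47826
f = -385 (f = 4 + (-2 - 9*43) = 4 + (-2 - 387) = 4 - 389 = -385)
1/(f + A) = 1/(-385 - 11/23) = 1/(-8866/23) = -23/8866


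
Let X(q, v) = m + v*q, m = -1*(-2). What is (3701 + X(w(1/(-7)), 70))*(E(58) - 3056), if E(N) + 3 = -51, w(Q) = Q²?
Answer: -80645410/7 ≈ -1.1521e+7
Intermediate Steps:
m = 2
X(q, v) = 2 + q*v (X(q, v) = 2 + v*q = 2 + q*v)
E(N) = -54 (E(N) = -3 - 51 = -54)
(3701 + X(w(1/(-7)), 70))*(E(58) - 3056) = (3701 + (2 + (1/(-7))²*70))*(-54 - 3056) = (3701 + (2 + (-⅐)²*70))*(-3110) = (3701 + (2 + (1/49)*70))*(-3110) = (3701 + (2 + 10/7))*(-3110) = (3701 + 24/7)*(-3110) = (25931/7)*(-3110) = -80645410/7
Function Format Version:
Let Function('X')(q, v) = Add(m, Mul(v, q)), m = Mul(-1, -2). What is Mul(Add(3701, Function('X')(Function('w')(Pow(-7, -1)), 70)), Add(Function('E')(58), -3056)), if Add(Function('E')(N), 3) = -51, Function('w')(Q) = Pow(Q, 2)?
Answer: Rational(-80645410, 7) ≈ -1.1521e+7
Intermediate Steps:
m = 2
Function('X')(q, v) = Add(2, Mul(q, v)) (Function('X')(q, v) = Add(2, Mul(v, q)) = Add(2, Mul(q, v)))
Function('E')(N) = -54 (Function('E')(N) = Add(-3, -51) = -54)
Mul(Add(3701, Function('X')(Function('w')(Pow(-7, -1)), 70)), Add(Function('E')(58), -3056)) = Mul(Add(3701, Add(2, Mul(Pow(Pow(-7, -1), 2), 70))), Add(-54, -3056)) = Mul(Add(3701, Add(2, Mul(Pow(Rational(-1, 7), 2), 70))), -3110) = Mul(Add(3701, Add(2, Mul(Rational(1, 49), 70))), -3110) = Mul(Add(3701, Add(2, Rational(10, 7))), -3110) = Mul(Add(3701, Rational(24, 7)), -3110) = Mul(Rational(25931, 7), -3110) = Rational(-80645410, 7)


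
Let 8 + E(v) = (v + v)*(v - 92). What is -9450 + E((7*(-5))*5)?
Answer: 83992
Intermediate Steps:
E(v) = -8 + 2*v*(-92 + v) (E(v) = -8 + (v + v)*(v - 92) = -8 + (2*v)*(-92 + v) = -8 + 2*v*(-92 + v))
-9450 + E((7*(-5))*5) = -9450 + (-8 - 184*7*(-5)*5 + 2*((7*(-5))*5)**2) = -9450 + (-8 - (-6440)*5 + 2*(-35*5)**2) = -9450 + (-8 - 184*(-175) + 2*(-175)**2) = -9450 + (-8 + 32200 + 2*30625) = -9450 + (-8 + 32200 + 61250) = -9450 + 93442 = 83992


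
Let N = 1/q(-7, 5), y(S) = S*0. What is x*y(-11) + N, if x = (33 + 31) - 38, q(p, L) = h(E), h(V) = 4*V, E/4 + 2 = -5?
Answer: -1/112 ≈ -0.0089286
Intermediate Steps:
E = -28 (E = -8 + 4*(-5) = -8 - 20 = -28)
y(S) = 0
q(p, L) = -112 (q(p, L) = 4*(-28) = -112)
x = 26 (x = 64 - 38 = 26)
N = -1/112 (N = 1/(-112) = -1/112 ≈ -0.0089286)
x*y(-11) + N = 26*0 - 1/112 = 0 - 1/112 = -1/112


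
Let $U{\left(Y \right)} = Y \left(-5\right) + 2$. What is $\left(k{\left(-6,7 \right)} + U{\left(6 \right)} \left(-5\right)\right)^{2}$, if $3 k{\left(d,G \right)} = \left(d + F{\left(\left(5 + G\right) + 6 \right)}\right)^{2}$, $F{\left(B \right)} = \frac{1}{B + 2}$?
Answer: $\frac{33182629921}{1440000} \approx 23044.0$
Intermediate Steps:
$U{\left(Y \right)} = 2 - 5 Y$ ($U{\left(Y \right)} = - 5 Y + 2 = 2 - 5 Y$)
$F{\left(B \right)} = \frac{1}{2 + B}$
$k{\left(d,G \right)} = \frac{\left(d + \frac{1}{13 + G}\right)^{2}}{3}$ ($k{\left(d,G \right)} = \frac{\left(d + \frac{1}{2 + \left(\left(5 + G\right) + 6\right)}\right)^{2}}{3} = \frac{\left(d + \frac{1}{2 + \left(11 + G\right)}\right)^{2}}{3} = \frac{\left(d + \frac{1}{13 + G}\right)^{2}}{3}$)
$\left(k{\left(-6,7 \right)} + U{\left(6 \right)} \left(-5\right)\right)^{2} = \left(\frac{\left(1 - 6 \left(13 + 7\right)\right)^{2}}{3 \left(13 + 7\right)^{2}} + \left(2 - 30\right) \left(-5\right)\right)^{2} = \left(\frac{\left(1 - 120\right)^{2}}{3 \cdot 400} + \left(2 - 30\right) \left(-5\right)\right)^{2} = \left(\frac{1}{3} \left(1 - 120\right)^{2} \cdot \frac{1}{400} - -140\right)^{2} = \left(\frac{1}{3} \left(-119\right)^{2} \cdot \frac{1}{400} + 140\right)^{2} = \left(\frac{1}{3} \cdot 14161 \cdot \frac{1}{400} + 140\right)^{2} = \left(\frac{14161}{1200} + 140\right)^{2} = \left(\frac{182161}{1200}\right)^{2} = \frac{33182629921}{1440000}$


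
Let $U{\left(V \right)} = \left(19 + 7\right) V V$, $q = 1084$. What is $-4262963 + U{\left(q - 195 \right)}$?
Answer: $16285383$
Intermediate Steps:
$U{\left(V \right)} = 26 V^{2}$ ($U{\left(V \right)} = 26 V V = 26 V^{2}$)
$-4262963 + U{\left(q - 195 \right)} = -4262963 + 26 \left(1084 - 195\right)^{2} = -4262963 + 26 \cdot 889^{2} = -4262963 + 26 \cdot 790321 = -4262963 + 20548346 = 16285383$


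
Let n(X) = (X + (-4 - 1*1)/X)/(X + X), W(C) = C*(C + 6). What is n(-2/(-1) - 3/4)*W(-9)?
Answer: -297/10 ≈ -29.700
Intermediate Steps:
W(C) = C*(6 + C)
n(X) = (X - 5/X)/(2*X) (n(X) = (X + (-4 - 1)/X)/((2*X)) = (X - 5/X)*(1/(2*X)) = (X - 5/X)/(2*X))
n(-2/(-1) - 3/4)*W(-9) = ((-5 + (-2/(-1) - 3/4)**2)/(2*(-2/(-1) - 3/4)**2))*(-9*(6 - 9)) = ((-5 + (-2*(-1) - 3*1/4)**2)/(2*(-2*(-1) - 3*1/4)**2))*(-9*(-3)) = ((-5 + (2 - 3/4)**2)/(2*(2 - 3/4)**2))*27 = ((-5 + (5/4)**2)/(2*(5/4)**2))*27 = ((1/2)*(16/25)*(-5 + 25/16))*27 = ((1/2)*(16/25)*(-55/16))*27 = -11/10*27 = -297/10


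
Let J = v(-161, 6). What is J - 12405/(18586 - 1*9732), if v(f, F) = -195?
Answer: -1738935/8854 ≈ -196.40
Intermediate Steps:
J = -195
J - 12405/(18586 - 1*9732) = -195 - 12405/(18586 - 1*9732) = -195 - 12405/(18586 - 9732) = -195 - 12405/8854 = -1738935/8854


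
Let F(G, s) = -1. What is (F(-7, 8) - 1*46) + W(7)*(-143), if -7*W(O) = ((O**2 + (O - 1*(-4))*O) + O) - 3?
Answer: 18261/7 ≈ 2608.7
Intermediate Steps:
W(O) = 3/7 - O/7 - O**2/7 - O*(4 + O)/7 (W(O) = -(((O**2 + (O - 1*(-4))*O) + O) - 3)/7 = -(((O**2 + (O + 4)*O) + O) - 3)/7 = -(((O**2 + (4 + O)*O) + O) - 3)/7 = -(((O**2 + O*(4 + O)) + O) - 3)/7 = -((O + O**2 + O*(4 + O)) - 3)/7 = -(-3 + O + O**2 + O*(4 + O))/7 = 3/7 - O/7 - O**2/7 - O*(4 + O)/7)
(F(-7, 8) - 1*46) + W(7)*(-143) = (-1 - 1*46) + (3/7 - 5/7*7 - 2/7*7**2)*(-143) = (-1 - 46) + (3/7 - 5 - 2/7*49)*(-143) = -47 + (3/7 - 5 - 14)*(-143) = -47 - 130/7*(-143) = -47 + 18590/7 = 18261/7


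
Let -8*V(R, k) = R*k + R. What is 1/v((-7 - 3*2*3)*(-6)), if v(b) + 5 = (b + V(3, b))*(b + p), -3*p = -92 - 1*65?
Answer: 8/151103 ≈ 5.2944e-5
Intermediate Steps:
V(R, k) = -R/8 - R*k/8 (V(R, k) = -(R*k + R)/8 = -(R + R*k)/8 = -R/8 - R*k/8)
p = 157/3 (p = -(-92 - 1*65)/3 = -(-92 - 65)/3 = -⅓*(-157) = 157/3 ≈ 52.333)
v(b) = -5 + (-3/8 + 5*b/8)*(157/3 + b) (v(b) = -5 + (b - ⅛*3*(1 + b))*(b + 157/3) = -5 + (b + (-3/8 - 3*b/8))*(157/3 + b) = -5 + (-3/8 + 5*b/8)*(157/3 + b))
1/v((-7 - 3*2*3)*(-6)) = 1/(-197/8 + 5*((-7 - 3*2*3)*(-6))²/8 + 97*((-7 - 3*2*3)*(-6))/3) = 1/(-197/8 + 5*((-7 - 6*3)*(-6))²/8 + 97*((-7 - 6*3)*(-6))/3) = 1/(-197/8 + 5*((-7 - 18)*(-6))²/8 + 97*((-7 - 18)*(-6))/3) = 1/(-197/8 + 5*(-25*(-6))²/8 + 97*(-25*(-6))/3) = 1/(-197/8 + (5/8)*150² + (97/3)*150) = 1/(-197/8 + (5/8)*22500 + 4850) = 1/(-197/8 + 28125/2 + 4850) = 1/(151103/8) = 8/151103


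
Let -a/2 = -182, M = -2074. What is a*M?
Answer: -754936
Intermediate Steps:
a = 364 (a = -2*(-182) = 364)
a*M = 364*(-2074) = -754936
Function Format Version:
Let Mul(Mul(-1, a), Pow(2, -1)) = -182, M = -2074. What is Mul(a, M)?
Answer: -754936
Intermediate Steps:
a = 364 (a = Mul(-2, -182) = 364)
Mul(a, M) = Mul(364, -2074) = -754936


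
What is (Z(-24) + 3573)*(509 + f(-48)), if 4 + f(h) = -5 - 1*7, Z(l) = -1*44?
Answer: 1739797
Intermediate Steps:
Z(l) = -44
f(h) = -16 (f(h) = -4 + (-5 - 1*7) = -4 + (-5 - 7) = -4 - 12 = -16)
(Z(-24) + 3573)*(509 + f(-48)) = (-44 + 3573)*(509 - 16) = 3529*493 = 1739797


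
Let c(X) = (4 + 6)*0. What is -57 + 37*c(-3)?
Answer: -57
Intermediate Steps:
c(X) = 0 (c(X) = 10*0 = 0)
-57 + 37*c(-3) = -57 + 37*0 = -57 + 0 = -57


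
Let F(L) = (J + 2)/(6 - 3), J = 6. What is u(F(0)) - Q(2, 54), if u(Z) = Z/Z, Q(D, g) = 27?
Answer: -26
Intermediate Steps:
F(L) = 8/3 (F(L) = (6 + 2)/(6 - 3) = 8/3)
u(Z) = 1
u(F(0)) - Q(2, 54) = 1 - 1*27 = 1 - 27 = -26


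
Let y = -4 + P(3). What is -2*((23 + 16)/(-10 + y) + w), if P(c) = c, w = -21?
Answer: 540/11 ≈ 49.091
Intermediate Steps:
y = -1 (y = -4 + 3 = -1)
-2*((23 + 16)/(-10 + y) + w) = -2*((23 + 16)/(-10 - 1) - 21) = -2*(39/(-11) - 21) = -2*(39*(-1/11) - 21) = -2*(-39/11 - 21) = -2*(-270/11) = 540/11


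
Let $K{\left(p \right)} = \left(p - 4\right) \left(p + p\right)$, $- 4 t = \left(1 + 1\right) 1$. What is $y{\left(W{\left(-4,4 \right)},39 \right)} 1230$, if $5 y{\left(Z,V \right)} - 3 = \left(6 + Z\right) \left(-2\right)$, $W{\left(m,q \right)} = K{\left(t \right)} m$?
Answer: $6642$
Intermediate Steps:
$t = - \frac{1}{2}$ ($t = - \frac{\left(1 + 1\right) 1}{4} = - \frac{2 \cdot 1}{4} = \left(- \frac{1}{4}\right) 2 = - \frac{1}{2} \approx -0.5$)
$K{\left(p \right)} = 2 p \left(-4 + p\right)$ ($K{\left(p \right)} = \left(-4 + p\right) 2 p = 2 p \left(-4 + p\right)$)
$W{\left(m,q \right)} = \frac{9 m}{2}$ ($W{\left(m,q \right)} = 2 \left(- \frac{1}{2}\right) \left(-4 - \frac{1}{2}\right) m = 2 \left(- \frac{1}{2}\right) \left(- \frac{9}{2}\right) m = \frac{9 m}{2}$)
$y{\left(Z,V \right)} = - \frac{9}{5} - \frac{2 Z}{5}$ ($y{\left(Z,V \right)} = \frac{3}{5} + \frac{\left(6 + Z\right) \left(-2\right)}{5} = \frac{3}{5} + \frac{-12 - 2 Z}{5} = \frac{3}{5} - \left(\frac{12}{5} + \frac{2 Z}{5}\right) = - \frac{9}{5} - \frac{2 Z}{5}$)
$y{\left(W{\left(-4,4 \right)},39 \right)} 1230 = \left(- \frac{9}{5} - \frac{2 \cdot \frac{9}{2} \left(-4\right)}{5}\right) 1230 = \left(- \frac{9}{5} - - \frac{36}{5}\right) 1230 = \left(- \frac{9}{5} + \frac{36}{5}\right) 1230 = \frac{27}{5} \cdot 1230 = 6642$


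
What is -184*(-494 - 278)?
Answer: 142048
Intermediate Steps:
-184*(-494 - 278) = -184*(-772) = 142048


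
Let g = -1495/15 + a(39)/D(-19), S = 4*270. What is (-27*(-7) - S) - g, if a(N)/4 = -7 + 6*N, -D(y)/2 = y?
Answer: -46468/57 ≈ -815.23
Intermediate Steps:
D(y) = -2*y
S = 1080
a(N) = -28 + 24*N (a(N) = 4*(-7 + 6*N) = -28 + 24*N)
g = -4319/57 (g = -1495/15 + (-28 + 24*39)/((-2*(-19))) = -1495*1/15 + (-28 + 936)/38 = -299/3 + 908*(1/38) = -299/3 + 454/19 = -4319/57 ≈ -75.772)
(-27*(-7) - S) - g = (-27*(-7) - 1*1080) - 1*(-4319/57) = (189 - 1080) + 4319/57 = -891 + 4319/57 = -46468/57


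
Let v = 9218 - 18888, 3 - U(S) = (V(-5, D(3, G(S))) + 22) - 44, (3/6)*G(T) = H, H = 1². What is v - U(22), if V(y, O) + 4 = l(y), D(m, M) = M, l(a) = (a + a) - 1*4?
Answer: -9713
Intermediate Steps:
l(a) = -4 + 2*a (l(a) = 2*a - 4 = -4 + 2*a)
H = 1
G(T) = 2 (G(T) = 2*1 = 2)
V(y, O) = -8 + 2*y (V(y, O) = -4 + (-4 + 2*y) = -8 + 2*y)
U(S) = 43 (U(S) = 3 - (((-8 + 2*(-5)) + 22) - 44) = 3 - (((-8 - 10) + 22) - 44) = 3 - ((-18 + 22) - 44) = 3 - (4 - 44) = 3 - 1*(-40) = 3 + 40 = 43)
v = -9670
v - U(22) = -9670 - 1*43 = -9670 - 43 = -9713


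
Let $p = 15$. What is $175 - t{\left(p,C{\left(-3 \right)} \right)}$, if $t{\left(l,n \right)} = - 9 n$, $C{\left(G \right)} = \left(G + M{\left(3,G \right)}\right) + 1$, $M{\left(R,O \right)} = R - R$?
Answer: $157$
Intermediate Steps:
$M{\left(R,O \right)} = 0$
$C{\left(G \right)} = 1 + G$ ($C{\left(G \right)} = \left(G + 0\right) + 1 = G + 1 = 1 + G$)
$175 - t{\left(p,C{\left(-3 \right)} \right)} = 175 - - 9 \left(1 - 3\right) = 175 - \left(-9\right) \left(-2\right) = 175 - 18 = 157$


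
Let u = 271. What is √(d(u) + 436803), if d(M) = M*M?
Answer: 2*√127561 ≈ 714.31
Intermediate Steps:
d(M) = M²
√(d(u) + 436803) = √(271² + 436803) = √(73441 + 436803) = √510244 = 2*√127561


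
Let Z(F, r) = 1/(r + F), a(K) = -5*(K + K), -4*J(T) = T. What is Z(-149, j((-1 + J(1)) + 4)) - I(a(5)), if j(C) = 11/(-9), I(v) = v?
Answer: 67591/1352 ≈ 49.993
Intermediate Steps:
J(T) = -T/4
a(K) = -10*K
j(C) = -11/9 (j(C) = 11*(-⅑) = -11/9)
Z(F, r) = 1/(F + r)
Z(-149, j((-1 + J(1)) + 4)) - I(a(5)) = 1/(-149 - 11/9) - (-10)*5 = 1/(-1352/9) - 1*(-50) = -9/1352 + 50 = 67591/1352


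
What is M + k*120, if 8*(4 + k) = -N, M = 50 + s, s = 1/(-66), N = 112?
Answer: -139261/66 ≈ -2110.0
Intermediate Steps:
s = -1/66 ≈ -0.015152
M = 3299/66 (M = 50 - 1/66 = 3299/66 ≈ 49.985)
k = -18 (k = -4 + (-1*112)/8 = -4 + (⅛)*(-112) = -4 - 14 = -18)
M + k*120 = 3299/66 - 18*120 = 3299/66 - 2160 = -139261/66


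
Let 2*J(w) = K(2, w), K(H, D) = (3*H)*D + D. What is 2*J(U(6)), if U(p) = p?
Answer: 42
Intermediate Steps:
K(H, D) = D + 3*D*H (K(H, D) = 3*D*H + D = D + 3*D*H)
J(w) = 7*w/2 (J(w) = (w*(1 + 3*2))/2 = (w*(1 + 6))/2 = (w*7)/2 = (7*w)/2 = 7*w/2)
2*J(U(6)) = 2*((7/2)*6) = 2*21 = 42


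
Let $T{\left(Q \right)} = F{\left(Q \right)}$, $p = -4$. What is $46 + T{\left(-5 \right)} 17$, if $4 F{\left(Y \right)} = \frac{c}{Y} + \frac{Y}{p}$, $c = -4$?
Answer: $\frac{4377}{80} \approx 54.713$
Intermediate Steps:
$F{\left(Y \right)} = - \frac{1}{Y} - \frac{Y}{16}$ ($F{\left(Y \right)} = \frac{- \frac{4}{Y} + \frac{Y}{-4}}{4} = \frac{- \frac{4}{Y} + Y \left(- \frac{1}{4}\right)}{4} = \frac{- \frac{4}{Y} - \frac{Y}{4}}{4} = - \frac{1}{Y} - \frac{Y}{16}$)
$T{\left(Q \right)} = - \frac{1}{Q} - \frac{Q}{16}$
$46 + T{\left(-5 \right)} 17 = 46 + \left(- \frac{1}{-5} - - \frac{5}{16}\right) 17 = 46 + \left(\left(-1\right) \left(- \frac{1}{5}\right) + \frac{5}{16}\right) 17 = 46 + \left(\frac{1}{5} + \frac{5}{16}\right) 17 = 46 + \frac{41}{80} \cdot 17 = 46 + \frac{697}{80} = \frac{4377}{80}$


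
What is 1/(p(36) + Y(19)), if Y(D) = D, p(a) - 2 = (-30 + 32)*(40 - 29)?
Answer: 1/43 ≈ 0.023256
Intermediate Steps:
p(a) = 24 (p(a) = 2 + (-30 + 32)*(40 - 29) = 2 + 2*11 = 2 + 22 = 24)
1/(p(36) + Y(19)) = 1/(24 + 19) = 1/43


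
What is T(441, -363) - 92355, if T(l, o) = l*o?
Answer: -252438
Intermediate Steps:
T(441, -363) - 92355 = 441*(-363) - 92355 = -160083 - 92355 = -252438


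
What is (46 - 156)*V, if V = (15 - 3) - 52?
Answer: 4400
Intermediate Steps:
V = -40 (V = 12 - 52 = -40)
(46 - 156)*V = (46 - 156)*(-40) = -110*(-40) = 4400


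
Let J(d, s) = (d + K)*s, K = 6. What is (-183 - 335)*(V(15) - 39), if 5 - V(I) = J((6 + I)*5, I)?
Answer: 880082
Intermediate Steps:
J(d, s) = s*(6 + d) (J(d, s) = (d + 6)*s = (6 + d)*s = s*(6 + d))
V(I) = 5 - I*(36 + 5*I) (V(I) = 5 - I*(6 + (6 + I)*5) = 5 - I*(6 + (30 + 5*I)) = 5 - I*(36 + 5*I))
(-183 - 335)*(V(15) - 39) = (-183 - 335)*((5 - 1*15*(36 + 5*15)) - 39) = -518*((5 - 1*15*(36 + 75)) - 39) = -518*((5 - 1*15*111) - 39) = -518*((5 - 1665) - 39) = -518*(-1660 - 39) = -518*(-1699) = 880082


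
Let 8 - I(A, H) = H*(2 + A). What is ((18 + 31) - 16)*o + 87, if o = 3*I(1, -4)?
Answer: 2067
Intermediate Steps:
I(A, H) = 8 - H*(2 + A)
o = 60 (o = 3*(8 - 2*(-4) - 1*1*(-4)) = 3*(8 + 8 + 4) = 3*20 = 60)
((18 + 31) - 16)*o + 87 = ((18 + 31) - 16)*60 + 87 = (49 - 16)*60 + 87 = 33*60 + 87 = 1980 + 87 = 2067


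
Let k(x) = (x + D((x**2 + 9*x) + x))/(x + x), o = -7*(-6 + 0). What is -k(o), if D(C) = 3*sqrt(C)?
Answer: -1/2 - sqrt(546)/14 ≈ -2.1690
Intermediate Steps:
o = 42 (o = -7*(-6) = 42)
k(x) = (x + 3*sqrt(x**2 + 10*x))/(2*x) (k(x) = (x + 3*sqrt((x**2 + 9*x) + x))/(x + x) = (x + 3*sqrt(x**2 + 10*x))/((2*x)) = (x + 3*sqrt(x**2 + 10*x))*(1/(2*x)) = (x + 3*sqrt(x**2 + 10*x))/(2*x))
-k(o) = -(42 + 3*sqrt(42*(10 + 42)))/(2*42) = -(42 + 3*sqrt(42*52))/(2*42) = -(42 + 3*sqrt(2184))/(2*42) = -(42 + 3*(2*sqrt(546)))/(2*42) = -(42 + 6*sqrt(546))/(2*42) = -(1/2 + sqrt(546)/14) = -1/2 - sqrt(546)/14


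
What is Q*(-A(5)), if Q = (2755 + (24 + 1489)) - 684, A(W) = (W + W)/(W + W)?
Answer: -3584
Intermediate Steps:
A(W) = 1 (A(W) = (2*W)/((2*W)) = (2*W)*(1/(2*W)) = 1)
Q = 3584 (Q = (2755 + 1513) - 684 = 4268 - 684 = 3584)
Q*(-A(5)) = 3584*(-1*1) = 3584*(-1) = -3584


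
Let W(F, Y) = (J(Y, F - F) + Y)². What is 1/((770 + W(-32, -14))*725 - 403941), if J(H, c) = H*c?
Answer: 1/296409 ≈ 3.3737e-6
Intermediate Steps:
W(F, Y) = Y² (W(F, Y) = (Y*(F - F) + Y)² = (Y*0 + Y)² = (0 + Y)² = Y²)
1/((770 + W(-32, -14))*725 - 403941) = 1/((770 + (-14)²)*725 - 403941) = 1/((770 + 196)*725 - 403941) = 1/(966*725 - 403941) = 1/(700350 - 403941) = 1/296409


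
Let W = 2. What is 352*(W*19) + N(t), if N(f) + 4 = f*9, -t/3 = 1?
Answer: 13345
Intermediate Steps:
t = -3 (t = -3*1 = -3)
N(f) = -4 + 9*f (N(f) = -4 + f*9 = -4 + 9*f)
352*(W*19) + N(t) = 352*(2*19) + (-4 + 9*(-3)) = 352*38 + (-4 - 27) = 13376 - 31 = 13345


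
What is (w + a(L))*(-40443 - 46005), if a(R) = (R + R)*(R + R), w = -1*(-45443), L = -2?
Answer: -3929839632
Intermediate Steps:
w = 45443
a(R) = 4*R² (a(R) = (2*R)*(2*R) = 4*R²)
(w + a(L))*(-40443 - 46005) = (45443 + 4*(-2)²)*(-40443 - 46005) = (45443 + 4*4)*(-86448) = (45443 + 16)*(-86448) = 45459*(-86448) = -3929839632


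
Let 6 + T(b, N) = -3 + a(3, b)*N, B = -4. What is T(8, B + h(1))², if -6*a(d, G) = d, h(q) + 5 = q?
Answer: 25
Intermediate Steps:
h(q) = -5 + q
a(d, G) = -d/6
T(b, N) = -9 - N/2 (T(b, N) = -6 + (-3 + (-⅙*3)*N) = -6 + (-3 - N/2) = -9 - N/2)
T(8, B + h(1))² = (-9 - (-4 + (-5 + 1))/2)² = (-9 - (-4 - 4)/2)² = (-9 - ½*(-8))² = (-9 + 4)² = (-5)² = 25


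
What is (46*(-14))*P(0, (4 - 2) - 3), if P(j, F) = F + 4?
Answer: -1932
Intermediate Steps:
P(j, F) = 4 + F
(46*(-14))*P(0, (4 - 2) - 3) = (46*(-14))*(4 + ((4 - 2) - 3)) = -644*(4 + (2 - 3)) = -644*(4 - 1) = -644*3 = -1932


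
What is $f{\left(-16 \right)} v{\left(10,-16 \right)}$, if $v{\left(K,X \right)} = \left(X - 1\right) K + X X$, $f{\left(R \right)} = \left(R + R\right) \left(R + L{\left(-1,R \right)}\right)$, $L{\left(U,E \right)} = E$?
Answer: $88064$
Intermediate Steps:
$f{\left(R \right)} = 4 R^{2}$ ($f{\left(R \right)} = \left(R + R\right) \left(R + R\right) = 2 R 2 R = 4 R^{2}$)
$v{\left(K,X \right)} = X^{2} + K \left(-1 + X\right)$ ($v{\left(K,X \right)} = \left(-1 + X\right) K + X^{2} = K \left(-1 + X\right) + X^{2} = X^{2} + K \left(-1 + X\right)$)
$f{\left(-16 \right)} v{\left(10,-16 \right)} = 4 \left(-16\right)^{2} \left(\left(-16\right)^{2} - 10 + 10 \left(-16\right)\right) = 4 \cdot 256 \left(256 - 10 - 160\right) = 1024 \cdot 86 = 88064$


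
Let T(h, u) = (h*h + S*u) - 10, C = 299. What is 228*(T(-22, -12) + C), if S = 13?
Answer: 140676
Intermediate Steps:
T(h, u) = -10 + h² + 13*u (T(h, u) = (h*h + 13*u) - 10 = (h² + 13*u) - 10 = -10 + h² + 13*u)
228*(T(-22, -12) + C) = 228*((-10 + (-22)² + 13*(-12)) + 299) = 228*((-10 + 484 - 156) + 299) = 228*(318 + 299) = 228*617 = 140676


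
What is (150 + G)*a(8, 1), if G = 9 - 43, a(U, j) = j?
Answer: 116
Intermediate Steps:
G = -34
(150 + G)*a(8, 1) = (150 - 34)*1 = 116*1 = 116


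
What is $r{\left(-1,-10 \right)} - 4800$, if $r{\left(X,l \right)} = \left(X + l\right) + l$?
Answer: $-4821$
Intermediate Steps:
$r{\left(X,l \right)} = X + 2 l$
$r{\left(-1,-10 \right)} - 4800 = \left(-1 + 2 \left(-10\right)\right) - 4800 = \left(-1 - 20\right) - 4800 = -21 - 4800 = -4821$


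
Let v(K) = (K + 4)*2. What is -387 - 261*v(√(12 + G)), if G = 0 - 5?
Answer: -2475 - 522*√7 ≈ -3856.1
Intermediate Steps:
G = -5
v(K) = 8 + 2*K (v(K) = (4 + K)*2 = 8 + 2*K)
-387 - 261*v(√(12 + G)) = -387 - 261*(8 + 2*√(12 - 5)) = -387 - 261*(8 + 2*√7) = -387 + (-2088 - 522*√7) = -2475 - 522*√7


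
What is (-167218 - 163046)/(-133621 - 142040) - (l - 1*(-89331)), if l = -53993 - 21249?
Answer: -431495285/30629 ≈ -14088.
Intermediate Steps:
l = -75242
(-167218 - 163046)/(-133621 - 142040) - (l - 1*(-89331)) = (-167218 - 163046)/(-133621 - 142040) - (-75242 - 1*(-89331)) = -330264/(-275661) - (-75242 + 89331) = -330264*(-1/275661) - 1*14089 = 36696/30629 - 14089 = -431495285/30629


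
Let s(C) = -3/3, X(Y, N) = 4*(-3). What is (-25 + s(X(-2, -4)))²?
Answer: 676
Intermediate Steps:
X(Y, N) = -12
s(C) = -1 (s(C) = -3*⅓ = -1)
(-25 + s(X(-2, -4)))² = (-25 - 1)² = (-26)² = 676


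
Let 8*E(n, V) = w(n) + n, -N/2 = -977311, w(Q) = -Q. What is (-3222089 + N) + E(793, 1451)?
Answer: -1267467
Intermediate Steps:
N = 1954622 (N = -2*(-977311) = 1954622)
E(n, V) = 0 (E(n, V) = (-n + n)/8 = (⅛)*0 = 0)
(-3222089 + N) + E(793, 1451) = (-3222089 + 1954622) + 0 = -1267467 + 0 = -1267467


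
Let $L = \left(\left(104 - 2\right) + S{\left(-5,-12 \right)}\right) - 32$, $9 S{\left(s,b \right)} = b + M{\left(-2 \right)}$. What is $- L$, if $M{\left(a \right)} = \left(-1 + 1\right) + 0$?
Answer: $- \frac{206}{3} \approx -68.667$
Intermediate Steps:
$M{\left(a \right)} = 0$ ($M{\left(a \right)} = 0 + 0 = 0$)
$S{\left(s,b \right)} = \frac{b}{9}$ ($S{\left(s,b \right)} = \frac{b + 0}{9} = \frac{b}{9}$)
$L = \frac{206}{3}$ ($L = \left(\left(104 - 2\right) + \frac{1}{9} \left(-12\right)\right) - 32 = \left(102 - \frac{4}{3}\right) - 32 = \frac{302}{3} - 32 = \frac{206}{3} \approx 68.667$)
$- L = \left(-1\right) \frac{206}{3} = - \frac{206}{3}$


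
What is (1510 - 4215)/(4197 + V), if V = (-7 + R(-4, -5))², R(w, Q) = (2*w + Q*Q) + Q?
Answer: -2705/4222 ≈ -0.64069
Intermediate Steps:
R(w, Q) = Q + Q² + 2*w (R(w, Q) = (2*w + Q²) + Q = (Q² + 2*w) + Q = Q + Q² + 2*w)
V = 25 (V = (-7 + (-5 + (-5)² + 2*(-4)))² = (-7 + (-5 + 25 - 8))² = (-7 + 12)² = 5² = 25)
(1510 - 4215)/(4197 + V) = (1510 - 4215)/(4197 + 25) = -2705/4222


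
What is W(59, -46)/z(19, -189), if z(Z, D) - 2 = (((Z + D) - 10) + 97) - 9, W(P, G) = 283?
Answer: -283/90 ≈ -3.1444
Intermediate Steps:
z(Z, D) = 80 + D + Z (z(Z, D) = 2 + ((((Z + D) - 10) + 97) - 9) = 2 + ((((D + Z) - 10) + 97) - 9) = 2 + (((-10 + D + Z) + 97) - 9) = 2 + ((87 + D + Z) - 9) = 2 + (78 + D + Z) = 80 + D + Z)
W(59, -46)/z(19, -189) = 283/(80 - 189 + 19) = 283/(-90) = 283*(-1/90) = -283/90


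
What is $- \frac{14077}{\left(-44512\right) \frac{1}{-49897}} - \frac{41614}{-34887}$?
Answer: $- \frac{24502778884835}{1552890144} \approx -15779.0$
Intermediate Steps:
$- \frac{14077}{\left(-44512\right) \frac{1}{-49897}} - \frac{41614}{-34887} = - \frac{14077}{\left(-44512\right) \left(- \frac{1}{49897}\right)} - - \frac{41614}{34887} = - \frac{14077}{\frac{44512}{49897}} + \frac{41614}{34887} = \left(-14077\right) \frac{49897}{44512} + \frac{41614}{34887} = - \frac{702400069}{44512} + \frac{41614}{34887} = - \frac{24502778884835}{1552890144}$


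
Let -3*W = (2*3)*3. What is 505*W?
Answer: -3030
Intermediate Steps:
W = -6 (W = -2*3*3/3 = -2*3 = -⅓*18 = -6)
505*W = 505*(-6) = -3030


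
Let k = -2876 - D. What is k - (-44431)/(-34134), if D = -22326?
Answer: 663861869/34134 ≈ 19449.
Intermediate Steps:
k = 19450 (k = -2876 - 1*(-22326) = -2876 + 22326 = 19450)
k - (-44431)/(-34134) = 19450 - (-44431)/(-34134) = 19450 - (-44431)*(-1)/34134 = 19450 - 1*44431/34134 = 19450 - 44431/34134 = 663861869/34134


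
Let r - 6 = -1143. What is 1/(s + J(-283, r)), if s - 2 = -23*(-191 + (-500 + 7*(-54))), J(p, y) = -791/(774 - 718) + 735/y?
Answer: 3032/74509061 ≈ 4.0693e-5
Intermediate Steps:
r = -1137 (r = 6 - 1143 = -1137)
J(p, y) = -113/8 + 735/y (J(p, y) = -791/56 + 735/y = -791*1/56 + 735/y = -113/8 + 735/y)
s = 24589 (s = 2 - 23*(-191 + (-500 + 7*(-54))) = 2 - 23*(-191 + (-500 - 378)) = 2 - 23*(-191 - 878) = 2 - 23*(-1069) = 2 + 24587 = 24589)
1/(s + J(-283, r)) = 1/(24589 + (-113/8 + 735/(-1137))) = 1/(24589 + (-113/8 + 735*(-1/1137))) = 1/(24589 + (-113/8 - 245/379)) = 1/(24589 - 44787/3032) = 1/(74509061/3032) = 3032/74509061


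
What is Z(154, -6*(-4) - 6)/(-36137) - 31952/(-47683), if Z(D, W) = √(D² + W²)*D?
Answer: 31952/47683 - 308*√6010/36137 ≈ 0.0093441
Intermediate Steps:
Z(D, W) = D*√(D² + W²)
Z(154, -6*(-4) - 6)/(-36137) - 31952/(-47683) = (154*√(154² + (-6*(-4) - 6)²))/(-36137) - 31952/(-47683) = (154*√(23716 + (24 - 6)²))*(-1/36137) - 31952*(-1/47683) = (154*√(23716 + 18²))*(-1/36137) + 31952/47683 = (154*√(23716 + 324))*(-1/36137) + 31952/47683 = (154*√24040)*(-1/36137) + 31952/47683 = (154*(2*√6010))*(-1/36137) + 31952/47683 = (308*√6010)*(-1/36137) + 31952/47683 = -308*√6010/36137 + 31952/47683 = 31952/47683 - 308*√6010/36137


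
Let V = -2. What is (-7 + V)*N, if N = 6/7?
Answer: -54/7 ≈ -7.7143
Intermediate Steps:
N = 6/7 (N = 6*(⅐) = 6/7 ≈ 0.85714)
(-7 + V)*N = (-7 - 2)*(6/7) = -9*6/7 = -54/7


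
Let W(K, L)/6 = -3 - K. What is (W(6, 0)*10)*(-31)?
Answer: 16740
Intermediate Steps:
W(K, L) = -18 - 6*K (W(K, L) = 6*(-3 - K) = -18 - 6*K)
(W(6, 0)*10)*(-31) = ((-18 - 6*6)*10)*(-31) = ((-18 - 36)*10)*(-31) = -54*10*(-31) = -540*(-31) = 16740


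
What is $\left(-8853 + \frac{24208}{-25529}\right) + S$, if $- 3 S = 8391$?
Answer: $- \frac{297437058}{25529} \approx -11651.0$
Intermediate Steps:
$S = -2797$ ($S = \left(- \frac{1}{3}\right) 8391 = -2797$)
$\left(-8853 + \frac{24208}{-25529}\right) + S = \left(-8853 + \frac{24208}{-25529}\right) - 2797 = \left(-8853 + 24208 \left(- \frac{1}{25529}\right)\right) - 2797 = \left(-8853 - \frac{24208}{25529}\right) - 2797 = - \frac{226032445}{25529} - 2797 = - \frac{297437058}{25529}$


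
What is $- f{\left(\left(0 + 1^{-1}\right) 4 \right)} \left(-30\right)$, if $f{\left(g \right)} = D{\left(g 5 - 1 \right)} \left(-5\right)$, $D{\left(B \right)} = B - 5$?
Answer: $-2100$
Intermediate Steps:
$D{\left(B \right)} = -5 + B$
$f{\left(g \right)} = 30 - 25 g$ ($f{\left(g \right)} = \left(-5 + \left(g 5 - 1\right)\right) \left(-5\right) = \left(-5 + \left(5 g - 1\right)\right) \left(-5\right) = \left(-5 + \left(-1 + 5 g\right)\right) \left(-5\right) = \left(-6 + 5 g\right) \left(-5\right) = 30 - 25 g$)
$- f{\left(\left(0 + 1^{-1}\right) 4 \right)} \left(-30\right) = - \left(30 - 25 \left(0 + 1^{-1}\right) 4\right) \left(-30\right) = - \left(30 - 25 \left(0 + 1\right) 4\right) \left(-30\right) = - \left(30 - 25 \cdot 1 \cdot 4\right) \left(-30\right) = - \left(30 - 100\right) \left(-30\right) = - \left(-70\right) \left(-30\right) = \left(-1\right) 2100 = -2100$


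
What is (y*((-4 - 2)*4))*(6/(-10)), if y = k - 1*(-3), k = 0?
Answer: 216/5 ≈ 43.200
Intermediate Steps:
y = 3 (y = 0 - 1*(-3) = 0 + 3 = 3)
(y*((-4 - 2)*4))*(6/(-10)) = (3*((-4 - 2)*4))*(6/(-10)) = (3*(-6*4))*(6*(-⅒)) = (3*(-24))*(-⅗) = -72*(-⅗) = 216/5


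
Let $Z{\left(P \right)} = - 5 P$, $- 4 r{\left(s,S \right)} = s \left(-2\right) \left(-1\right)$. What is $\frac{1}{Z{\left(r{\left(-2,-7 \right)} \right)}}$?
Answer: $- \frac{1}{5} \approx -0.2$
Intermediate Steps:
$r{\left(s,S \right)} = - \frac{s}{2}$ ($r{\left(s,S \right)} = - \frac{s \left(-2\right) \left(-1\right)}{4} = - \frac{- 2 s \left(-1\right)}{4} = - \frac{2 s}{4} = - \frac{s}{2}$)
$\frac{1}{Z{\left(r{\left(-2,-7 \right)} \right)}} = \frac{1}{\left(-5\right) \left(\left(- \frac{1}{2}\right) \left(-2\right)\right)} = \frac{1}{\left(-5\right) 1} = \frac{1}{-5} = - \frac{1}{5}$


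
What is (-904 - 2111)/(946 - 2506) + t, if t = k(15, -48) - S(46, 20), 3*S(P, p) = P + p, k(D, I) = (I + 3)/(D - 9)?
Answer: -2867/104 ≈ -27.567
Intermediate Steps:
k(D, I) = (3 + I)/(-9 + D)
S(P, p) = P/3 + p/3 (S(P, p) = (P + p)/3 = P/3 + p/3)
t = -59/2 (t = (3 - 48)/(-9 + 15) - ((1/3)*46 + (1/3)*20) = -45/6 - (46/3 + 20/3) = (1/6)*(-45) - 1*22 = -15/2 - 22 = -59/2 ≈ -29.500)
(-904 - 2111)/(946 - 2506) + t = (-904 - 2111)/(946 - 2506) - 59/2 = -3015/(-1560) - 59/2 = -3015*(-1/1560) - 59/2 = 201/104 - 59/2 = -2867/104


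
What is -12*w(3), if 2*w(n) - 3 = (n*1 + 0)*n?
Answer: -72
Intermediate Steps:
w(n) = 3/2 + n**2/2 (w(n) = 3/2 + ((n*1 + 0)*n)/2 = 3/2 + ((n + 0)*n)/2 = 3/2 + (n*n)/2 = 3/2 + n**2/2)
-12*w(3) = -12*(3/2 + (1/2)*3**2) = -12*(3/2 + (1/2)*9) = -12*(3/2 + 9/2) = -12*6 = -72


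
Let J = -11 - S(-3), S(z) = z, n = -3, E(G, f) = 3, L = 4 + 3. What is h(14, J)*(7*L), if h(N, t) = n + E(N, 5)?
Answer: 0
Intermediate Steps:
L = 7
J = -8 (J = -11 - 1*(-3) = -11 + 3 = -8)
h(N, t) = 0 (h(N, t) = -3 + 3 = 0)
h(14, J)*(7*L) = 0*(7*7) = 0*49 = 0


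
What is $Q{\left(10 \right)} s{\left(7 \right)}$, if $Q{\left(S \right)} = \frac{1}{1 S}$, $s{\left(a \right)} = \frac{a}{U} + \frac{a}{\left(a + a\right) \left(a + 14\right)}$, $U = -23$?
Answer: $- \frac{271}{9660} \approx -0.028054$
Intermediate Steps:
$s{\left(a \right)} = \frac{1}{2 \left(14 + a\right)} - \frac{a}{23}$ ($s{\left(a \right)} = \frac{a}{-23} + \frac{a}{\left(a + a\right) \left(a + 14\right)} = a \left(- \frac{1}{23}\right) + \frac{a}{2 a \left(14 + a\right)} = - \frac{a}{23} + \frac{a}{2 a \left(14 + a\right)} = - \frac{a}{23} + a \frac{1}{2 a \left(14 + a\right)} = - \frac{a}{23} + \frac{1}{2 \left(14 + a\right)} = \frac{1}{2 \left(14 + a\right)} - \frac{a}{23}$)
$Q{\left(S \right)} = \frac{1}{S}$
$Q{\left(10 \right)} s{\left(7 \right)} = \frac{\frac{1}{46} \frac{1}{14 + 7} \left(23 - 196 - 2 \cdot 7^{2}\right)}{10} = \frac{\frac{1}{46} \cdot \frac{1}{21} \left(23 - 196 - 98\right)}{10} = \frac{\frac{1}{46} \cdot \frac{1}{21} \left(-271\right)}{10} = \frac{1}{10} \left(- \frac{271}{966}\right) = - \frac{271}{9660}$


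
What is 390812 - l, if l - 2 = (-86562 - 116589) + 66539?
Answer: 527422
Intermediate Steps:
l = -136610 (l = 2 + ((-86562 - 116589) + 66539) = 2 + (-203151 + 66539) = 2 - 136612 = -136610)
390812 - l = 390812 - 1*(-136610) = 390812 + 136610 = 527422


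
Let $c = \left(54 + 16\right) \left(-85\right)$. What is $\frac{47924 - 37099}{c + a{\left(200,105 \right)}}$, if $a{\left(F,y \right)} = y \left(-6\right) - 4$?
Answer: $- \frac{10825}{6584} \approx -1.6441$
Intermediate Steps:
$a{\left(F,y \right)} = -4 - 6 y$ ($a{\left(F,y \right)} = - 6 y - 4 = -4 - 6 y$)
$c = -5950$ ($c = 70 \left(-85\right) = -5950$)
$\frac{47924 - 37099}{c + a{\left(200,105 \right)}} = \frac{47924 - 37099}{-5950 - 634} = \frac{10825}{-5950 - 634} = \frac{10825}{-6584} = 10825 \left(- \frac{1}{6584}\right) = - \frac{10825}{6584}$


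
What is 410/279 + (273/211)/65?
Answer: 438409/294345 ≈ 1.4894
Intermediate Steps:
410/279 + (273/211)/65 = 410*(1/279) + (273*(1/211))*(1/65) = 410/279 + (273/211)*(1/65) = 410/279 + 21/1055 = 438409/294345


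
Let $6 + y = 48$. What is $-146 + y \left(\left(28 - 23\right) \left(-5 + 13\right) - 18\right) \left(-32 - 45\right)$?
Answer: $-71294$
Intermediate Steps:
$y = 42$ ($y = -6 + 48 = 42$)
$-146 + y \left(\left(28 - 23\right) \left(-5 + 13\right) - 18\right) \left(-32 - 45\right) = -146 + 42 \left(\left(28 - 23\right) \left(-5 + 13\right) - 18\right) \left(-32 - 45\right) = -146 + 42 \left(5 \cdot 8 - 18\right) \left(-77\right) = -146 + 42 \left(40 - 18\right) \left(-77\right) = -146 + 42 \cdot 22 \left(-77\right) = -146 + 42 \left(-1694\right) = -146 - 71148 = -71294$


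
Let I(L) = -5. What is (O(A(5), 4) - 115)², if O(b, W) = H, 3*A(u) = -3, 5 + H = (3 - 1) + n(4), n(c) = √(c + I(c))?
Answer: (118 - I)² ≈ 13923.0 - 236.0*I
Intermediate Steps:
n(c) = √(-5 + c) (n(c) = √(c - 5) = √(-5 + c))
H = -3 + I (H = -5 + ((3 - 1) + √(-5 + 4)) = -5 + (2 + √(-1)) = -5 + (2 + I) = -3 + I ≈ -3.0 + 1.0*I)
A(u) = -1 (A(u) = (⅓)*(-3) = -1)
O(b, W) = -3 + I
(O(A(5), 4) - 115)² = ((-3 + I) - 115)² = (-118 + I)²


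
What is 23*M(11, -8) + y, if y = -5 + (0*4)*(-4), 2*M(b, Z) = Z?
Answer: -97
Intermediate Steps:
M(b, Z) = Z/2
y = -5 (y = -5 + 0*(-4) = -5 + 0 = -5)
23*M(11, -8) + y = 23*((½)*(-8)) - 5 = 23*(-4) - 5 = -92 - 5 = -97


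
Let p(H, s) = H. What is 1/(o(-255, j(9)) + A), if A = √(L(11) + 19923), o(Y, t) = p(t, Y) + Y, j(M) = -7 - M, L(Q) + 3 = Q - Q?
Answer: -271/53521 - 4*√1245/53521 ≈ -0.0077005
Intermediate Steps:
L(Q) = -3 (L(Q) = -3 + (Q - Q) = -3 + 0 = -3)
o(Y, t) = Y + t (o(Y, t) = t + Y = Y + t)
A = 4*√1245 (A = √(-3 + 19923) = √19920 = 4*√1245 ≈ 141.14)
1/(o(-255, j(9)) + A) = 1/((-255 + (-7 - 1*9)) + 4*√1245) = 1/((-255 + (-7 - 9)) + 4*√1245) = 1/((-255 - 16) + 4*√1245) = 1/(-271 + 4*√1245)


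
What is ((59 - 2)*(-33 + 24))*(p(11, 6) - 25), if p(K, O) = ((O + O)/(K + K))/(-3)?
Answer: 142101/11 ≈ 12918.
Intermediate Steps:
p(K, O) = -O/(3*K) (p(K, O) = ((2*O)/((2*K)))*(-⅓) = ((2*O)*(1/(2*K)))*(-⅓) = (O/K)*(-⅓) = -O/(3*K))
((59 - 2)*(-33 + 24))*(p(11, 6) - 25) = ((59 - 2)*(-33 + 24))*(-⅓*6/11 - 25) = (57*(-9))*(-⅓*6*1/11 - 25) = -513*(-2/11 - 25) = -513*(-277/11) = 142101/11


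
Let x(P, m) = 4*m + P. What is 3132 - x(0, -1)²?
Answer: 3116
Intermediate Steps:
x(P, m) = P + 4*m
3132 - x(0, -1)² = 3132 - (0 + 4*(-1))² = 3132 - (0 - 4)² = 3132 - 1*(-4)² = 3132 - 1*16 = 3132 - 16 = 3116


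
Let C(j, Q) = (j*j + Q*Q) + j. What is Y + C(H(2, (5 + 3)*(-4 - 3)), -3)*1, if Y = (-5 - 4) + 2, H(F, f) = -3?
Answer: 8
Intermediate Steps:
C(j, Q) = j + Q² + j² (C(j, Q) = (j² + Q²) + j = (Q² + j²) + j = j + Q² + j²)
Y = -7 (Y = -9 + 2 = -7)
Y + C(H(2, (5 + 3)*(-4 - 3)), -3)*1 = -7 + (-3 + (-3)² + (-3)²)*1 = -7 + (-3 + 9 + 9)*1 = -7 + 15*1 = -7 + 15 = 8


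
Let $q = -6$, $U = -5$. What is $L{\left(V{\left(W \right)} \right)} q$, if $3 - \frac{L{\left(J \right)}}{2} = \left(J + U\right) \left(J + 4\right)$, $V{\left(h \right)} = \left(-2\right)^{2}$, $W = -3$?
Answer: $-132$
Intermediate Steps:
$V{\left(h \right)} = 4$
$L{\left(J \right)} = 6 - 2 \left(-5 + J\right) \left(4 + J\right)$ ($L{\left(J \right)} = 6 - 2 \left(J - 5\right) \left(J + 4\right) = 6 - 2 \left(-5 + J\right) \left(4 + J\right)$)
$L{\left(V{\left(W \right)} \right)} q = \left(46 - 2 \cdot 4^{2} + 2 \cdot 4\right) \left(-6\right) = \left(46 - 32 + 8\right) \left(-6\right) = 22 \left(-6\right) = -132$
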